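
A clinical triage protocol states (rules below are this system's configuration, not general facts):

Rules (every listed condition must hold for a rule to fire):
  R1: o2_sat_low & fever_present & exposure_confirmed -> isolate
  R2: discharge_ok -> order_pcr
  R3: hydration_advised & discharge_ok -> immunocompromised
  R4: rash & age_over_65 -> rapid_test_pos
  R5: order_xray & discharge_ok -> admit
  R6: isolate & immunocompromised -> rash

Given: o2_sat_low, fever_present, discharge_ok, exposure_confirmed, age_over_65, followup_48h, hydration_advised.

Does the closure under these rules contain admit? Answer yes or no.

no

[1] R1 [o2_sat_low & fever_present & exposure_confirmed -> isolate]; R2 [discharge_ok -> order_pcr]; R3 [hydration_advised & discharge_ok -> immunocompromised]. ⇒ new: isolate, order_pcr, immunocompromised.
[2] R6 [isolate & immunocompromised -> rash]. ⇒ new: rash.
[3] R4 [rash & age_over_65 -> rapid_test_pos]. ⇒ new: rapid_test_pos.
Fixed point reached. admit is concluded only by R5; R5 needs order_xray (never derived).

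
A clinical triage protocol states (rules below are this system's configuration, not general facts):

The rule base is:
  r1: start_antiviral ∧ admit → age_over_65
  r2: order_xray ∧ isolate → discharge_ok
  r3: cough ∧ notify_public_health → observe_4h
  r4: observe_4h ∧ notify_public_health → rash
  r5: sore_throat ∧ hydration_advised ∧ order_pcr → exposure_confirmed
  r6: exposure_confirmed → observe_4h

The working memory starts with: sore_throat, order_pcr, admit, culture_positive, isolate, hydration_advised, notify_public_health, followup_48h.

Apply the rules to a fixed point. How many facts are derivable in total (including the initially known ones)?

11

Round 1 fires r5, giving exposure_confirmed.
Round 2 fires r6, giving observe_4h.
Round 3 fires r4, giving rash.
Closure: {admit, culture_positive, exposure_confirmed, followup_48h, hydration_advised, isolate, notify_public_health, observe_4h, order_pcr, rash, sore_throat} — 11 facts.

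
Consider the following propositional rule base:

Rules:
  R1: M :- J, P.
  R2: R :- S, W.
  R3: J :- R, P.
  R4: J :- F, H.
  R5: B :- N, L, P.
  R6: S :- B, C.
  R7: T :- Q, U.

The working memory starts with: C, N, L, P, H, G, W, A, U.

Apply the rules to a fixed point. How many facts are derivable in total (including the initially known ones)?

14

[1] R5 [B :- N, L, P.]. ⇒ new: B.
[2] R6 [S :- B, C.]. ⇒ new: S.
[3] R2 [R :- S, W.]. ⇒ new: R.
[4] R3 [J :- R, P.]. ⇒ new: J.
[5] R1 [M :- J, P.]. ⇒ new: M.
Closure: {A, B, C, G, H, J, L, M, N, P, R, S, U, W} — 14 facts.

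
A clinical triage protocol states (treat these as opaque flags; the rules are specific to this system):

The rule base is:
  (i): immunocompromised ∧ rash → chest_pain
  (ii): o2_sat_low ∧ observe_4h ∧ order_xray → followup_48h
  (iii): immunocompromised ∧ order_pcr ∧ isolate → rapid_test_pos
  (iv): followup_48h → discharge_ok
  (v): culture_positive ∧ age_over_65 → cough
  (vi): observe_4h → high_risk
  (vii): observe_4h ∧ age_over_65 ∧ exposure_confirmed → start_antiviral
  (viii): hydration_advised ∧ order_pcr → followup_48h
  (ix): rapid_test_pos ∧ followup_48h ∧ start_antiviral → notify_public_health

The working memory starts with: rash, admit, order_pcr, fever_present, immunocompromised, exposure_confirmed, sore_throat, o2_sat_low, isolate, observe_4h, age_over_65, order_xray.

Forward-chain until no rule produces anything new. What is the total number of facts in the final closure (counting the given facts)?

Round 1 — (i), (ii), (iii), (vi), (vii), derive chest_pain, followup_48h, rapid_test_pos, high_risk, start_antiviral.
Round 2 — (iv), (ix), derive discharge_ok, notify_public_health.
Closure: {admit, age_over_65, chest_pain, discharge_ok, exposure_confirmed, fever_present, followup_48h, high_risk, immunocompromised, isolate, notify_public_health, o2_sat_low, observe_4h, order_pcr, order_xray, rapid_test_pos, rash, sore_throat, start_antiviral} — 19 facts.

19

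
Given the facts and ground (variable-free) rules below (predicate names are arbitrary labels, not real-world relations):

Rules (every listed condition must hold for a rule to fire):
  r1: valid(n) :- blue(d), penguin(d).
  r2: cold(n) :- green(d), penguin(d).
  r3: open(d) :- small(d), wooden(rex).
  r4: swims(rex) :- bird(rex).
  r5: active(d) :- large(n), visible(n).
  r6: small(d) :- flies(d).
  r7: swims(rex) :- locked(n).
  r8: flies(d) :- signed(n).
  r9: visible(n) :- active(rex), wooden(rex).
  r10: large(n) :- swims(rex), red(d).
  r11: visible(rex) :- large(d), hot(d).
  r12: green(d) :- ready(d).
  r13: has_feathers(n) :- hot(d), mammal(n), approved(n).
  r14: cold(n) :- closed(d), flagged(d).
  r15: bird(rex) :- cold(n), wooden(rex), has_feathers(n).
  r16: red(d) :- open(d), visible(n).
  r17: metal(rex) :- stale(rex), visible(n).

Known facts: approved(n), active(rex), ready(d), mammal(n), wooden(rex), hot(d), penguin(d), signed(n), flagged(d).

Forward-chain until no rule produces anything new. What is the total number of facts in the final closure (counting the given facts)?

Round 1: r8 [flies(d) :- signed(n).]; r9 [visible(n) :- active(rex), wooden(rex).]; r12 [green(d) :- ready(d).]; r13 [has_feathers(n) :- hot(d), mammal(n), approved(n).]. Adds flies(d), visible(n), green(d), has_feathers(n).
Round 2: r2 [cold(n) :- green(d), penguin(d).]; r6 [small(d) :- flies(d).]. Adds cold(n), small(d).
Round 3: r3 [open(d) :- small(d), wooden(rex).]; r15 [bird(rex) :- cold(n), wooden(rex), has_feathers(n).]. Adds open(d), bird(rex).
Round 4: r4 [swims(rex) :- bird(rex).]; r16 [red(d) :- open(d), visible(n).]. Adds swims(rex), red(d).
Round 5: r10 [large(n) :- swims(rex), red(d).]. Adds large(n).
Round 6: r5 [active(d) :- large(n), visible(n).]. Adds active(d).
Closure: {active(d), active(rex), approved(n), bird(rex), cold(n), flagged(d), flies(d), green(d), has_feathers(n), hot(d), large(n), mammal(n), open(d), penguin(d), ready(d), red(d), signed(n), small(d), swims(rex), visible(n), wooden(rex)} — 21 facts.

21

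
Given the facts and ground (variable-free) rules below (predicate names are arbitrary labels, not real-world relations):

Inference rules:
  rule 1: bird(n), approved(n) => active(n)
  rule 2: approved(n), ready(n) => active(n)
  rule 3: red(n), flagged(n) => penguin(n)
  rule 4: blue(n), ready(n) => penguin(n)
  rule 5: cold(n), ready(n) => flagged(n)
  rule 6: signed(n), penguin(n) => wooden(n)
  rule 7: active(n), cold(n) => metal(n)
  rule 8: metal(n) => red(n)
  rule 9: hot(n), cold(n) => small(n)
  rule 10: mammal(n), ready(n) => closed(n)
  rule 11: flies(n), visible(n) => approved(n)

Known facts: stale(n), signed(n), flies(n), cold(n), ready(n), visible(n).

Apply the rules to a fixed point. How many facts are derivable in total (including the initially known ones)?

Round 1: rule 5 [cold(n), ready(n) => flagged(n)]; rule 11 [flies(n), visible(n) => approved(n)]. Adds flagged(n), approved(n).
Round 2: rule 2 [approved(n), ready(n) => active(n)]. Adds active(n).
Round 3: rule 7 [active(n), cold(n) => metal(n)]. Adds metal(n).
Round 4: rule 8 [metal(n) => red(n)]. Adds red(n).
Round 5: rule 3 [red(n), flagged(n) => penguin(n)]. Adds penguin(n).
Round 6: rule 6 [signed(n), penguin(n) => wooden(n)]. Adds wooden(n).
Closure: {active(n), approved(n), cold(n), flagged(n), flies(n), metal(n), penguin(n), ready(n), red(n), signed(n), stale(n), visible(n), wooden(n)} — 13 facts.

13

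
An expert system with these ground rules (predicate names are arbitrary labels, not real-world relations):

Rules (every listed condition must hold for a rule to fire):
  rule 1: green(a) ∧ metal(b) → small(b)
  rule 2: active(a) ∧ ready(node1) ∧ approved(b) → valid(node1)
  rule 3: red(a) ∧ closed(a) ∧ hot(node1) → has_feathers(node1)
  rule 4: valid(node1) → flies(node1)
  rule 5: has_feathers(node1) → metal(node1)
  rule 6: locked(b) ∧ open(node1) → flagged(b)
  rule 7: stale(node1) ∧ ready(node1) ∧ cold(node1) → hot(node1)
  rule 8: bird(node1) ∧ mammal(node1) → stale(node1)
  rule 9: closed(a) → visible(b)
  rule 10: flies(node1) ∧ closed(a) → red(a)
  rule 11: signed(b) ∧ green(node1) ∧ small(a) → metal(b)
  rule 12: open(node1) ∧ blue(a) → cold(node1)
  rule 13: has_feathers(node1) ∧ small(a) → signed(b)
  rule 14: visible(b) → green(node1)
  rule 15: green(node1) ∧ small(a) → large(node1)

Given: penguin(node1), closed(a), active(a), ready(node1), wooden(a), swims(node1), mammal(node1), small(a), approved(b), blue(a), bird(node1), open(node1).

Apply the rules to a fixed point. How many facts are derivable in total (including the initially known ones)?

Round 1 — rule 2, rule 8, rule 9, rule 12, derive valid(node1), stale(node1), visible(b), cold(node1).
Round 2 — rule 4, rule 7, rule 14, derive flies(node1), hot(node1), green(node1).
Round 3 — rule 10, rule 15, derive red(a), large(node1).
Round 4 — rule 3, derive has_feathers(node1).
Round 5 — rule 5, rule 13, derive metal(node1), signed(b).
Round 6 — rule 11, derive metal(b).
Closure: {active(a), approved(b), bird(node1), blue(a), closed(a), cold(node1), flies(node1), green(node1), has_feathers(node1), hot(node1), large(node1), mammal(node1), metal(b), metal(node1), open(node1), penguin(node1), ready(node1), red(a), signed(b), small(a), stale(node1), swims(node1), valid(node1), visible(b), wooden(a)} — 25 facts.

25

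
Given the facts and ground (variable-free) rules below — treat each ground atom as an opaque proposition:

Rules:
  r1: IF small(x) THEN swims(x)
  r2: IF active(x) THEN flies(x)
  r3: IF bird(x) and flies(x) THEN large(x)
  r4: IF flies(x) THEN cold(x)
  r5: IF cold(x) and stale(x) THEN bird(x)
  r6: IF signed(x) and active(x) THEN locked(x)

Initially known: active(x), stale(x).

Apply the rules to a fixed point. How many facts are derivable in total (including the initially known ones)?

Round 1: r2 [IF active(x) THEN flies(x)]. Adds flies(x).
Round 2: r4 [IF flies(x) THEN cold(x)]. Adds cold(x).
Round 3: r5 [IF cold(x) and stale(x) THEN bird(x)]. Adds bird(x).
Round 4: r3 [IF bird(x) and flies(x) THEN large(x)]. Adds large(x).
Closure: {active(x), bird(x), cold(x), flies(x), large(x), stale(x)} — 6 facts.

6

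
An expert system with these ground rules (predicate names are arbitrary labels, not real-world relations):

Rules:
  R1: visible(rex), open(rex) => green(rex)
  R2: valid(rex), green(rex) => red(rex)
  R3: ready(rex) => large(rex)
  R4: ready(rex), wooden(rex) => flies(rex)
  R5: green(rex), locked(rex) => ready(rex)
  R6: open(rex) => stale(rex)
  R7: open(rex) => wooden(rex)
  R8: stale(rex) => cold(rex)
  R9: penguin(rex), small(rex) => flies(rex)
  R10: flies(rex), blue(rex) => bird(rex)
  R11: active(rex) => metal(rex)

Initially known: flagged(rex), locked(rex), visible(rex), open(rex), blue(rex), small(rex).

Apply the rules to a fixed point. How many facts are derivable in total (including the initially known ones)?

14

Round 1: R1 [visible(rex), open(rex) => green(rex)]; R6 [open(rex) => stale(rex)]; R7 [open(rex) => wooden(rex)]. Adds green(rex), stale(rex), wooden(rex).
Round 2: R5 [green(rex), locked(rex) => ready(rex)]; R8 [stale(rex) => cold(rex)]. Adds ready(rex), cold(rex).
Round 3: R3 [ready(rex) => large(rex)]; R4 [ready(rex), wooden(rex) => flies(rex)]. Adds large(rex), flies(rex).
Round 4: R10 [flies(rex), blue(rex) => bird(rex)]. Adds bird(rex).
Closure: {bird(rex), blue(rex), cold(rex), flagged(rex), flies(rex), green(rex), large(rex), locked(rex), open(rex), ready(rex), small(rex), stale(rex), visible(rex), wooden(rex)} — 14 facts.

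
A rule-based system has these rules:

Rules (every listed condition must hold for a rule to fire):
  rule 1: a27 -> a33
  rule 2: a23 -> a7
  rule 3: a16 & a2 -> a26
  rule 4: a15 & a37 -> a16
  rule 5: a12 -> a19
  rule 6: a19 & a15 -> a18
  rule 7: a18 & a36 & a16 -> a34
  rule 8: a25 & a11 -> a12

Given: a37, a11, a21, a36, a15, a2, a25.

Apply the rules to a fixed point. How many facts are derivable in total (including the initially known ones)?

Round 1: rule 4 [a15 & a37 -> a16]; rule 8 [a25 & a11 -> a12]. Adds a16, a12.
Round 2: rule 3 [a16 & a2 -> a26]; rule 5 [a12 -> a19]. Adds a26, a19.
Round 3: rule 6 [a19 & a15 -> a18]. Adds a18.
Round 4: rule 7 [a18 & a36 & a16 -> a34]. Adds a34.
Closure: {a11, a12, a15, a16, a18, a19, a2, a21, a25, a26, a34, a36, a37} — 13 facts.

13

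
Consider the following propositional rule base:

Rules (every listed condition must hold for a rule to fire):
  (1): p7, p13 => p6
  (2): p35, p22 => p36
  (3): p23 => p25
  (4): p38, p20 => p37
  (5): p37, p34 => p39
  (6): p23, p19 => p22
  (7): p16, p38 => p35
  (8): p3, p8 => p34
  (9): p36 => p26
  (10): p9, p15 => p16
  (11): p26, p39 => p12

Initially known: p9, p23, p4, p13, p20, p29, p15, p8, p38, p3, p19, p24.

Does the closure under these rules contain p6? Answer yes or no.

Round 1: (3) [p23 => p25]; (4) [p38, p20 => p37]; (6) [p23, p19 => p22]; (8) [p3, p8 => p34]; (10) [p9, p15 => p16]. New: p25, p37, p22, p34, p16.
Round 2: (5) [p37, p34 => p39]; (7) [p16, p38 => p35]. New: p39, p35.
Round 3: (2) [p35, p22 => p36]. New: p36.
Round 4: (9) [p36 => p26]. New: p26.
Round 5: (11) [p26, p39 => p12]. New: p12.
Fixed point reached. p6 is concluded only by (1); (1) needs p7 (never derived).

no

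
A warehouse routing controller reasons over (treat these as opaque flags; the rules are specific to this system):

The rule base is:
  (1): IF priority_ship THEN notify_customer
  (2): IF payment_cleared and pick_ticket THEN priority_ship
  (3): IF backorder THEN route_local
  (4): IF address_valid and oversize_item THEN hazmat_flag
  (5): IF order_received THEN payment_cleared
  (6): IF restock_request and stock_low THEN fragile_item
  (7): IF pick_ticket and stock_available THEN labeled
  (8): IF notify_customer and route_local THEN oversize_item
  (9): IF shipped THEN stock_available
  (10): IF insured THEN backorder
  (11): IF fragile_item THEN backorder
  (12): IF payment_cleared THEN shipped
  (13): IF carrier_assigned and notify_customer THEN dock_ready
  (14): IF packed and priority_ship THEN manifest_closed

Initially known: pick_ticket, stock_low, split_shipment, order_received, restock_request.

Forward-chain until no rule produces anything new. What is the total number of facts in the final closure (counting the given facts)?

Round 1 — (5), (6), derive payment_cleared, fragile_item.
Round 2 — (2), (11), (12), derive priority_ship, backorder, shipped.
Round 3 — (1), (3), (9), derive notify_customer, route_local, stock_available.
Round 4 — (7), (8), derive labeled, oversize_item.
Closure: {backorder, fragile_item, labeled, notify_customer, order_received, oversize_item, payment_cleared, pick_ticket, priority_ship, restock_request, route_local, shipped, split_shipment, stock_available, stock_low} — 15 facts.

15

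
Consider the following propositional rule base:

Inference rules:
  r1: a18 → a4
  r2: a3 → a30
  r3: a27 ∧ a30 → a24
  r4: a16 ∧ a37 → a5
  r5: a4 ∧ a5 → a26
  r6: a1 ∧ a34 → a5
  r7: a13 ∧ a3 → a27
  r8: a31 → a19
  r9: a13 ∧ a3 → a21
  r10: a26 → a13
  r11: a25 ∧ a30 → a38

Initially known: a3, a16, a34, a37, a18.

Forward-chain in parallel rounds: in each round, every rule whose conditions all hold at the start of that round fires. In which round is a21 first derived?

4

Round 1 fires r1, r2, r4, giving a4, a30, a5.
Round 2 fires r5, giving a26.
Round 3 fires r10, giving a13.
Round 4 fires r7, r9, giving a27, a21.
a21 first appears in round 4.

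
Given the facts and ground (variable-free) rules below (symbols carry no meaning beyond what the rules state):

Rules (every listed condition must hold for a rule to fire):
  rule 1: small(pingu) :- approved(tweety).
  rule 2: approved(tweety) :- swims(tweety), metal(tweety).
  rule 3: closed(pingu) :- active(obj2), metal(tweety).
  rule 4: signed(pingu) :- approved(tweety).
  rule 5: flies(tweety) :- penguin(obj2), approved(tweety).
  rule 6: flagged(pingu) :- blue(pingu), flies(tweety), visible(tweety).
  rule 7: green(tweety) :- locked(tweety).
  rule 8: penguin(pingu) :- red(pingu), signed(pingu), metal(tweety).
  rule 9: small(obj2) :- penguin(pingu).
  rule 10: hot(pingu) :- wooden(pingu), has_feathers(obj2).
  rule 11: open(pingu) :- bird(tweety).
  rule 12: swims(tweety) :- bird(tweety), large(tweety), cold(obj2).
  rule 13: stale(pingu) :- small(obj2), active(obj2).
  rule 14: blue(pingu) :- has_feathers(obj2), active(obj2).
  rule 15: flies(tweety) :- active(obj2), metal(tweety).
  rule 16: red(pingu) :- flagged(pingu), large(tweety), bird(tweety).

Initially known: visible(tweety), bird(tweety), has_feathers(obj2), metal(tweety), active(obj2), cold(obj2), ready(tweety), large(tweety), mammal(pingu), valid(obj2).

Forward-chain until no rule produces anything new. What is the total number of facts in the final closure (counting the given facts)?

23

Round 1: rule 3 [closed(pingu) :- active(obj2), metal(tweety).]; rule 11 [open(pingu) :- bird(tweety).]; rule 12 [swims(tweety) :- bird(tweety), large(tweety), cold(obj2).]; rule 14 [blue(pingu) :- has_feathers(obj2), active(obj2).]; rule 15 [flies(tweety) :- active(obj2), metal(tweety).]. New: closed(pingu), open(pingu), swims(tweety), blue(pingu), flies(tweety).
Round 2: rule 2 [approved(tweety) :- swims(tweety), metal(tweety).]; rule 6 [flagged(pingu) :- blue(pingu), flies(tweety), visible(tweety).]. New: approved(tweety), flagged(pingu).
Round 3: rule 1 [small(pingu) :- approved(tweety).]; rule 4 [signed(pingu) :- approved(tweety).]; rule 16 [red(pingu) :- flagged(pingu), large(tweety), bird(tweety).]. New: small(pingu), signed(pingu), red(pingu).
Round 4: rule 8 [penguin(pingu) :- red(pingu), signed(pingu), metal(tweety).]. New: penguin(pingu).
Round 5: rule 9 [small(obj2) :- penguin(pingu).]. New: small(obj2).
Round 6: rule 13 [stale(pingu) :- small(obj2), active(obj2).]. New: stale(pingu).
Closure: {active(obj2), approved(tweety), bird(tweety), blue(pingu), closed(pingu), cold(obj2), flagged(pingu), flies(tweety), has_feathers(obj2), large(tweety), mammal(pingu), metal(tweety), open(pingu), penguin(pingu), ready(tweety), red(pingu), signed(pingu), small(obj2), small(pingu), stale(pingu), swims(tweety), valid(obj2), visible(tweety)} — 23 facts.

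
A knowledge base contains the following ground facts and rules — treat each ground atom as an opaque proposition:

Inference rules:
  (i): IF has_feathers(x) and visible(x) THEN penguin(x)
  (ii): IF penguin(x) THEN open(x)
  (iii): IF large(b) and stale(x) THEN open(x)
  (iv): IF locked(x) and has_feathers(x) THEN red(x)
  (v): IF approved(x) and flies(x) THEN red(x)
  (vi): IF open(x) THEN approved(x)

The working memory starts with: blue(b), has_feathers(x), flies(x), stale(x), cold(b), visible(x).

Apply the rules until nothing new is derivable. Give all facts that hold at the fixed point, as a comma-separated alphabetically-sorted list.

approved(x), blue(b), cold(b), flies(x), has_feathers(x), open(x), penguin(x), red(x), stale(x), visible(x)

[1] (i) [IF has_feathers(x) and visible(x) THEN penguin(x)]. ⇒ new: penguin(x).
[2] (ii) [IF penguin(x) THEN open(x)]. ⇒ new: open(x).
[3] (vi) [IF open(x) THEN approved(x)]. ⇒ new: approved(x).
[4] (v) [IF approved(x) and flies(x) THEN red(x)]. ⇒ new: red(x).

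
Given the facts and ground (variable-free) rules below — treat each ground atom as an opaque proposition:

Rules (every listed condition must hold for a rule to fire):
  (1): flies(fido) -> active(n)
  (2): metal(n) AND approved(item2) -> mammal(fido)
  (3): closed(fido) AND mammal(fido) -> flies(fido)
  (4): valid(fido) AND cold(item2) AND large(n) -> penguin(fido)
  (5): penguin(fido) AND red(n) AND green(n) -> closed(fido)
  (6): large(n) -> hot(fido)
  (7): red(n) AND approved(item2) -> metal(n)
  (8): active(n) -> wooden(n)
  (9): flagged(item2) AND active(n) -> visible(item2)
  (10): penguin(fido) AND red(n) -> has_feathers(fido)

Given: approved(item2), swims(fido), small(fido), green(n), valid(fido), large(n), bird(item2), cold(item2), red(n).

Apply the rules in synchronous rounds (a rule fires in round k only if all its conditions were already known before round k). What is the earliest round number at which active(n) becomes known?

Round 1: (4) [valid(fido) AND cold(item2) AND large(n) -> penguin(fido)]; (6) [large(n) -> hot(fido)]; (7) [red(n) AND approved(item2) -> metal(n)]. New: penguin(fido), hot(fido), metal(n).
Round 2: (2) [metal(n) AND approved(item2) -> mammal(fido)]; (5) [penguin(fido) AND red(n) AND green(n) -> closed(fido)]; (10) [penguin(fido) AND red(n) -> has_feathers(fido)]. New: mammal(fido), closed(fido), has_feathers(fido).
Round 3: (3) [closed(fido) AND mammal(fido) -> flies(fido)]. New: flies(fido).
Round 4: (1) [flies(fido) -> active(n)]. New: active(n).
active(n) first appears in round 4.

4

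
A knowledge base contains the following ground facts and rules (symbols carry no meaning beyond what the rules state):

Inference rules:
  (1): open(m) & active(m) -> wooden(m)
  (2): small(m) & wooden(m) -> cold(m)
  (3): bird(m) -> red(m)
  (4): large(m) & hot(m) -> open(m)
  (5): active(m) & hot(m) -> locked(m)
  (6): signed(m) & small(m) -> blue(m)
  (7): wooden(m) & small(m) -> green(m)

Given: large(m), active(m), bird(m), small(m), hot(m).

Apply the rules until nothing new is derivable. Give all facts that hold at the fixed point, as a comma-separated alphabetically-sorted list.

active(m), bird(m), cold(m), green(m), hot(m), large(m), locked(m), open(m), red(m), small(m), wooden(m)

[1] (3) [bird(m) -> red(m)]; (4) [large(m) & hot(m) -> open(m)]; (5) [active(m) & hot(m) -> locked(m)]. ⇒ new: red(m), open(m), locked(m).
[2] (1) [open(m) & active(m) -> wooden(m)]. ⇒ new: wooden(m).
[3] (2) [small(m) & wooden(m) -> cold(m)]; (7) [wooden(m) & small(m) -> green(m)]. ⇒ new: cold(m), green(m).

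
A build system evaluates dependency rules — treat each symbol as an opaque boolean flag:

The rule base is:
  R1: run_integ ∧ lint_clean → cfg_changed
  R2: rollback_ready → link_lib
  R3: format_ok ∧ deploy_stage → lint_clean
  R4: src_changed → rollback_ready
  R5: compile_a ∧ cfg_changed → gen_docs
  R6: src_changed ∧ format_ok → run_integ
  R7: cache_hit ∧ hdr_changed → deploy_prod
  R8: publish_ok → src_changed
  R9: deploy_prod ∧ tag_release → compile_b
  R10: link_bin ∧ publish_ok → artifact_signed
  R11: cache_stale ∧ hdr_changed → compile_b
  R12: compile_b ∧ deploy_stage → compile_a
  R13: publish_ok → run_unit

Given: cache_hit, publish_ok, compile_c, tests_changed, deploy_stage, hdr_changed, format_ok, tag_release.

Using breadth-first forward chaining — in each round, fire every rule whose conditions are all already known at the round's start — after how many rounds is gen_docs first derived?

4

[1] R3 [format_ok ∧ deploy_stage → lint_clean]; R7 [cache_hit ∧ hdr_changed → deploy_prod]; R8 [publish_ok → src_changed]; R13 [publish_ok → run_unit]. ⇒ new: lint_clean, deploy_prod, src_changed, run_unit.
[2] R4 [src_changed → rollback_ready]; R6 [src_changed ∧ format_ok → run_integ]; R9 [deploy_prod ∧ tag_release → compile_b]. ⇒ new: rollback_ready, run_integ, compile_b.
[3] R1 [run_integ ∧ lint_clean → cfg_changed]; R2 [rollback_ready → link_lib]; R12 [compile_b ∧ deploy_stage → compile_a]. ⇒ new: cfg_changed, link_lib, compile_a.
[4] R5 [compile_a ∧ cfg_changed → gen_docs]. ⇒ new: gen_docs.
gen_docs first appears in round 4.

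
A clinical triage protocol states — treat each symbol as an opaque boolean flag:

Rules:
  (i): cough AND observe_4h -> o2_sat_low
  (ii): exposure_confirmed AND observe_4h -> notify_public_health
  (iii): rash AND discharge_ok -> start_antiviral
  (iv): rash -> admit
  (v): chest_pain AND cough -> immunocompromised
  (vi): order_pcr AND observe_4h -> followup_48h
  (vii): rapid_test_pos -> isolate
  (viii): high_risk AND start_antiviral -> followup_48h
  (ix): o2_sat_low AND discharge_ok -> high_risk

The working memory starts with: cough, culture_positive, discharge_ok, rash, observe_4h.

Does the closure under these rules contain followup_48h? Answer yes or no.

yes

Round 1 — (i), (iii), (iv), derive o2_sat_low, start_antiviral, admit.
Round 2 — (ix), derive high_risk.
Round 3 — (viii), derive followup_48h.
followup_48h appears in round 3, so it is derivable.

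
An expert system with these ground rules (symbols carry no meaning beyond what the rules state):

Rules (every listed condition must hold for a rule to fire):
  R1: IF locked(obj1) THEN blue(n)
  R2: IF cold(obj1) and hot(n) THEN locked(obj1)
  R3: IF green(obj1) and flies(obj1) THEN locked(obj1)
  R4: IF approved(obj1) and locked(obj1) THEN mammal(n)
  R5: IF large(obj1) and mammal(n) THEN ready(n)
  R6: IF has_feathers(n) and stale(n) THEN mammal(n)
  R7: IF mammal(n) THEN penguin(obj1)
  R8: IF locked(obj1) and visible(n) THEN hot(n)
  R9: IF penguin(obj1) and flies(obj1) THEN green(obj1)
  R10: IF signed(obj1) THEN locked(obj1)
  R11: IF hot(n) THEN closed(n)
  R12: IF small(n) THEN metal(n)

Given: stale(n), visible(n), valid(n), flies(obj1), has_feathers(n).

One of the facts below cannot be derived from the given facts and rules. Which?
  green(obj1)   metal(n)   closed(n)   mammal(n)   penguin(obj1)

Round 1 — R6, derive mammal(n).
Round 2 — R7, derive penguin(obj1).
Round 3 — R9, derive green(obj1).
Round 4 — R3, derive locked(obj1).
Round 5 — R1, R8, derive blue(n), hot(n).
Round 6 — R11, derive closed(n).
Derived: closed(n) (round 6), penguin(obj1) (round 2), green(obj1) (round 3), mammal(n) (round 1). metal(n) never appears in any round.

metal(n)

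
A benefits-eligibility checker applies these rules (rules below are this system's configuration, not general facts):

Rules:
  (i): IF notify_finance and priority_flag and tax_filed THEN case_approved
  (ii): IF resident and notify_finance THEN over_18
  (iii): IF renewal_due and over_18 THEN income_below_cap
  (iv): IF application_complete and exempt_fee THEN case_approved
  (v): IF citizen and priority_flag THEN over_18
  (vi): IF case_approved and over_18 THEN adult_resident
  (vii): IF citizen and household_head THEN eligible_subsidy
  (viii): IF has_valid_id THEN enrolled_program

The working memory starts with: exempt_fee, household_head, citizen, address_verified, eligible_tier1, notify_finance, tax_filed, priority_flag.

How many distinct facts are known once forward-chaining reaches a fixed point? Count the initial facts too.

12

Round 1: (i) [IF notify_finance and priority_flag and tax_filed THEN case_approved]; (v) [IF citizen and priority_flag THEN over_18]; (vii) [IF citizen and household_head THEN eligible_subsidy]. Adds case_approved, over_18, eligible_subsidy.
Round 2: (vi) [IF case_approved and over_18 THEN adult_resident]. Adds adult_resident.
Closure: {address_verified, adult_resident, case_approved, citizen, eligible_subsidy, eligible_tier1, exempt_fee, household_head, notify_finance, over_18, priority_flag, tax_filed} — 12 facts.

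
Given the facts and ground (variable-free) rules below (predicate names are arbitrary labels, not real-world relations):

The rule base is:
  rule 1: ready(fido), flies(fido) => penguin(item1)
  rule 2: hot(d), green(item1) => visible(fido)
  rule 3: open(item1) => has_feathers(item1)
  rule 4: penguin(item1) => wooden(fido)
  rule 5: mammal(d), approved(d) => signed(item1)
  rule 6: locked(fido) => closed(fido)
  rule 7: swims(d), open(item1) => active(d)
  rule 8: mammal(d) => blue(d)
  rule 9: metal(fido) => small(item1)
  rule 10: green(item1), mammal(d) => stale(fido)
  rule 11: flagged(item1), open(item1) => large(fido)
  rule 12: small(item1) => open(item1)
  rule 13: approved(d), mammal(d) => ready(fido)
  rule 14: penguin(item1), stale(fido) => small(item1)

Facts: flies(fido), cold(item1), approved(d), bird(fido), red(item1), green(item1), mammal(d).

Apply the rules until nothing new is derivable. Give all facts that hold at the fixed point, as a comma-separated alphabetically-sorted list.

approved(d), bird(fido), blue(d), cold(item1), flies(fido), green(item1), has_feathers(item1), mammal(d), open(item1), penguin(item1), ready(fido), red(item1), signed(item1), small(item1), stale(fido), wooden(fido)

Round 1: rule 5 [mammal(d), approved(d) => signed(item1)]; rule 8 [mammal(d) => blue(d)]; rule 10 [green(item1), mammal(d) => stale(fido)]; rule 13 [approved(d), mammal(d) => ready(fido)]. Adds signed(item1), blue(d), stale(fido), ready(fido).
Round 2: rule 1 [ready(fido), flies(fido) => penguin(item1)]. Adds penguin(item1).
Round 3: rule 4 [penguin(item1) => wooden(fido)]; rule 14 [penguin(item1), stale(fido) => small(item1)]. Adds wooden(fido), small(item1).
Round 4: rule 12 [small(item1) => open(item1)]. Adds open(item1).
Round 5: rule 3 [open(item1) => has_feathers(item1)]. Adds has_feathers(item1).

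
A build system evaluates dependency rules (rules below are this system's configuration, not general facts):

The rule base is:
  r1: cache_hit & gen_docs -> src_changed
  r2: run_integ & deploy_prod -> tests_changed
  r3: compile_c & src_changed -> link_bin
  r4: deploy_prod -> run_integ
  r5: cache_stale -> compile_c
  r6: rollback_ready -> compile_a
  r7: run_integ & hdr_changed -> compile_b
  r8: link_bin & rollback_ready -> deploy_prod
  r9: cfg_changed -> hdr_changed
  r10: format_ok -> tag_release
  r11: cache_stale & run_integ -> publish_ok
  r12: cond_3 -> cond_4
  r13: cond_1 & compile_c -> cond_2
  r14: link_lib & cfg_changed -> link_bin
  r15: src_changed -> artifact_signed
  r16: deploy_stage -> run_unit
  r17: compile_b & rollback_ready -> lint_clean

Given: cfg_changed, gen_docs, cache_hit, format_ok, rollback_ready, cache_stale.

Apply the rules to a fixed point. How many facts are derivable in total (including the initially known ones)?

19

Round 1: r1 [cache_hit & gen_docs -> src_changed]; r5 [cache_stale -> compile_c]; r6 [rollback_ready -> compile_a]; r9 [cfg_changed -> hdr_changed]; r10 [format_ok -> tag_release]. Adds src_changed, compile_c, compile_a, hdr_changed, tag_release.
Round 2: r3 [compile_c & src_changed -> link_bin]; r15 [src_changed -> artifact_signed]. Adds link_bin, artifact_signed.
Round 3: r8 [link_bin & rollback_ready -> deploy_prod]. Adds deploy_prod.
Round 4: r4 [deploy_prod -> run_integ]. Adds run_integ.
Round 5: r2 [run_integ & deploy_prod -> tests_changed]; r7 [run_integ & hdr_changed -> compile_b]; r11 [cache_stale & run_integ -> publish_ok]. Adds tests_changed, compile_b, publish_ok.
Round 6: r17 [compile_b & rollback_ready -> lint_clean]. Adds lint_clean.
Closure: {artifact_signed, cache_hit, cache_stale, cfg_changed, compile_a, compile_b, compile_c, deploy_prod, format_ok, gen_docs, hdr_changed, link_bin, lint_clean, publish_ok, rollback_ready, run_integ, src_changed, tag_release, tests_changed} — 19 facts.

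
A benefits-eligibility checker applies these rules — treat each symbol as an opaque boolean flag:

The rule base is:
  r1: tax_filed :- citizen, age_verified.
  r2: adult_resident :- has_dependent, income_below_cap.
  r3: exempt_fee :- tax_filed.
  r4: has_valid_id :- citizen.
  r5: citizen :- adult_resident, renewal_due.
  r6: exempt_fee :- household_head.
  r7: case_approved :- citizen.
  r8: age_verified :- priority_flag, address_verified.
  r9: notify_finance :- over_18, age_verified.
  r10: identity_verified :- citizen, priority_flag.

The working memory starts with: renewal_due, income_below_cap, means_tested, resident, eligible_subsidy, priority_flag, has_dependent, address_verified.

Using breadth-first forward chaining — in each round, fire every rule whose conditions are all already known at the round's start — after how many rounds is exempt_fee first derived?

4

Round 1 — r2, r8, derive adult_resident, age_verified.
Round 2 — r5, derive citizen.
Round 3 — r1, r4, r7, r10, derive tax_filed, has_valid_id, case_approved, identity_verified.
Round 4 — r3, derive exempt_fee.
exempt_fee first appears in round 4.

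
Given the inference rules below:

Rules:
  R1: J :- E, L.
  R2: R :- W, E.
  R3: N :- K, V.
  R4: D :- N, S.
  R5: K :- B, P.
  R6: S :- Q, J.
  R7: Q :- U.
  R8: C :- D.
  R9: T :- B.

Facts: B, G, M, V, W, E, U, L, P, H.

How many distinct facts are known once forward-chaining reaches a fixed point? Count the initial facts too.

19

Round 1 — R1, R2, R5, R7, R9, derive J, R, K, Q, T.
Round 2 — R3, R6, derive N, S.
Round 3 — R4, derive D.
Round 4 — R8, derive C.
Closure: {B, C, D, E, G, H, J, K, L, M, N, P, Q, R, S, T, U, V, W} — 19 facts.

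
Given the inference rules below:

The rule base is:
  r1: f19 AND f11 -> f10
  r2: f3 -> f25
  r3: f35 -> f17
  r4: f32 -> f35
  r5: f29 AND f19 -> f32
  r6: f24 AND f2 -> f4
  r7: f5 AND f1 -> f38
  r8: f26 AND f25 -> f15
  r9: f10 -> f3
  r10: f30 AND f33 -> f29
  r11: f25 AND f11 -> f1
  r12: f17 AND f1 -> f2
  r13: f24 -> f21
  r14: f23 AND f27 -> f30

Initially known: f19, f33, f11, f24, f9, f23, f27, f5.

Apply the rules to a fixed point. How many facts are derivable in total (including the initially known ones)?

Round 1: r1 [f19 AND f11 -> f10]; r13 [f24 -> f21]; r14 [f23 AND f27 -> f30]. Adds f10, f21, f30.
Round 2: r9 [f10 -> f3]; r10 [f30 AND f33 -> f29]. Adds f3, f29.
Round 3: r2 [f3 -> f25]; r5 [f29 AND f19 -> f32]. Adds f25, f32.
Round 4: r4 [f32 -> f35]; r11 [f25 AND f11 -> f1]. Adds f35, f1.
Round 5: r3 [f35 -> f17]; r7 [f5 AND f1 -> f38]. Adds f17, f38.
Round 6: r12 [f17 AND f1 -> f2]. Adds f2.
Round 7: r6 [f24 AND f2 -> f4]. Adds f4.
Closure: {f1, f10, f11, f17, f19, f2, f21, f23, f24, f25, f27, f29, f3, f30, f32, f33, f35, f38, f4, f5, f9} — 21 facts.

21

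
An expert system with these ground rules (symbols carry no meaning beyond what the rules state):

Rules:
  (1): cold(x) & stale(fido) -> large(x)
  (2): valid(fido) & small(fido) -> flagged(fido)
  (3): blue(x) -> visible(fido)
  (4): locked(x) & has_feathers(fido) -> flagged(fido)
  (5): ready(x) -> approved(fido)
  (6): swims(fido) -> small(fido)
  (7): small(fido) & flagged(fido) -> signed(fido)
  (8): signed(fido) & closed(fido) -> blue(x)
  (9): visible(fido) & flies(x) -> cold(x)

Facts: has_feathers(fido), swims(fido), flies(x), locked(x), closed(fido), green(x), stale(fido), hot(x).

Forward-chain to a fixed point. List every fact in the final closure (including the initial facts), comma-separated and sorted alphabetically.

blue(x), closed(fido), cold(x), flagged(fido), flies(x), green(x), has_feathers(fido), hot(x), large(x), locked(x), signed(fido), small(fido), stale(fido), swims(fido), visible(fido)

Round 1: (4) [locked(x) & has_feathers(fido) -> flagged(fido)]; (6) [swims(fido) -> small(fido)]. New: flagged(fido), small(fido).
Round 2: (7) [small(fido) & flagged(fido) -> signed(fido)]. New: signed(fido).
Round 3: (8) [signed(fido) & closed(fido) -> blue(x)]. New: blue(x).
Round 4: (3) [blue(x) -> visible(fido)]. New: visible(fido).
Round 5: (9) [visible(fido) & flies(x) -> cold(x)]. New: cold(x).
Round 6: (1) [cold(x) & stale(fido) -> large(x)]. New: large(x).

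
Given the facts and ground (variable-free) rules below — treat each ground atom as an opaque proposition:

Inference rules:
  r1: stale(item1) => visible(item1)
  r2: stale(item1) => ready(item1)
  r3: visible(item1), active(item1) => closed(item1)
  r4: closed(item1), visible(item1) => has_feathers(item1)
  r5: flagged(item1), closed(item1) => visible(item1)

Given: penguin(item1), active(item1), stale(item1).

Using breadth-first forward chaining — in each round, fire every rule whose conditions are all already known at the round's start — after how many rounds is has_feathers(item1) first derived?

[1] r1 [stale(item1) => visible(item1)]; r2 [stale(item1) => ready(item1)]. ⇒ new: visible(item1), ready(item1).
[2] r3 [visible(item1), active(item1) => closed(item1)]. ⇒ new: closed(item1).
[3] r4 [closed(item1), visible(item1) => has_feathers(item1)]. ⇒ new: has_feathers(item1).
has_feathers(item1) first appears in round 3.

3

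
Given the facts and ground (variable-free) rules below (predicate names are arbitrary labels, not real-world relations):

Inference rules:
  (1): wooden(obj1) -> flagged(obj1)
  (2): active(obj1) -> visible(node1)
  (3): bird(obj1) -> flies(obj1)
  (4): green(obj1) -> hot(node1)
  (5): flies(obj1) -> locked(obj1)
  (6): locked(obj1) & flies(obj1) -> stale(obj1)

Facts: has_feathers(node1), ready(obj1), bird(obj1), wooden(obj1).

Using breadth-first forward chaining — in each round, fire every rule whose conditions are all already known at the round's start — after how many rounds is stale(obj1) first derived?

Round 1 fires (1), (3), giving flagged(obj1), flies(obj1).
Round 2 fires (5), giving locked(obj1).
Round 3 fires (6), giving stale(obj1).
stale(obj1) first appears in round 3.

3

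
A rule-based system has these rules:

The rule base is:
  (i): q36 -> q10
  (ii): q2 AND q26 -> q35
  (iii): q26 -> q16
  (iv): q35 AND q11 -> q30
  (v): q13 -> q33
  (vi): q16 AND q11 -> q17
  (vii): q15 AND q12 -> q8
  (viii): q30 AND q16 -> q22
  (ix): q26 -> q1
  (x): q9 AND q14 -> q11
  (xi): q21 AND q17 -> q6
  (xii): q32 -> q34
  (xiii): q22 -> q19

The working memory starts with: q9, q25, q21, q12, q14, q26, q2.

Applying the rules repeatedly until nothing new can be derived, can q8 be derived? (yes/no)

Round 1 fires (ii), (iii), (ix), (x), giving q35, q16, q1, q11.
Round 2 fires (iv), (vi), giving q30, q17.
Round 3 fires (viii), (xi), giving q22, q6.
Round 4 fires (xiii), giving q19.
Fixed point reached. q8 is concluded only by (vii); (vii) needs q15 (never derived).

no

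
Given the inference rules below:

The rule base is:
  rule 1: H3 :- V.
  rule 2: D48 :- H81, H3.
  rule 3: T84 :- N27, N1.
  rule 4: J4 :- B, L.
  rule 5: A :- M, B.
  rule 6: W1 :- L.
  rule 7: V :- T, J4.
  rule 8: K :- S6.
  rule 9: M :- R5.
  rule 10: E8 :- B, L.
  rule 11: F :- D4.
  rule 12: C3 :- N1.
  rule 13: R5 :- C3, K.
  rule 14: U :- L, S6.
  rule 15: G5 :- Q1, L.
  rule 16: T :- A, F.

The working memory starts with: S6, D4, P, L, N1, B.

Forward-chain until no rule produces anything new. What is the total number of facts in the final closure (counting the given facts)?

Round 1: rule 4 [J4 :- B, L.]; rule 6 [W1 :- L.]; rule 8 [K :- S6.]; rule 10 [E8 :- B, L.]; rule 11 [F :- D4.]; rule 12 [C3 :- N1.]; rule 14 [U :- L, S6.]. New: J4, W1, K, E8, F, C3, U.
Round 2: rule 13 [R5 :- C3, K.]. New: R5.
Round 3: rule 9 [M :- R5.]. New: M.
Round 4: rule 5 [A :- M, B.]. New: A.
Round 5: rule 16 [T :- A, F.]. New: T.
Round 6: rule 7 [V :- T, J4.]. New: V.
Round 7: rule 1 [H3 :- V.]. New: H3.
Closure: {A, B, C3, D4, E8, F, H3, J4, K, L, M, N1, P, R5, S6, T, U, V, W1} — 19 facts.

19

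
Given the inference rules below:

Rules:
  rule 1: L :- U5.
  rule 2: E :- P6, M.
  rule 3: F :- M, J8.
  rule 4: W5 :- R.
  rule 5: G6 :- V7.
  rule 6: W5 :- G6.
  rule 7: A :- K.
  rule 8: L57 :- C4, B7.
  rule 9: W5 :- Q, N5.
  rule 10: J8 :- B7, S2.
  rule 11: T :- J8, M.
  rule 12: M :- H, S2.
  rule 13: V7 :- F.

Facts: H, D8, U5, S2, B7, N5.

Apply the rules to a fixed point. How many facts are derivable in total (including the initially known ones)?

Round 1: rule 1 [L :- U5.]; rule 10 [J8 :- B7, S2.]; rule 12 [M :- H, S2.]. New: L, J8, M.
Round 2: rule 3 [F :- M, J8.]; rule 11 [T :- J8, M.]. New: F, T.
Round 3: rule 13 [V7 :- F.]. New: V7.
Round 4: rule 5 [G6 :- V7.]. New: G6.
Round 5: rule 6 [W5 :- G6.]. New: W5.
Closure: {B7, D8, F, G6, H, J8, L, M, N5, S2, T, U5, V7, W5} — 14 facts.

14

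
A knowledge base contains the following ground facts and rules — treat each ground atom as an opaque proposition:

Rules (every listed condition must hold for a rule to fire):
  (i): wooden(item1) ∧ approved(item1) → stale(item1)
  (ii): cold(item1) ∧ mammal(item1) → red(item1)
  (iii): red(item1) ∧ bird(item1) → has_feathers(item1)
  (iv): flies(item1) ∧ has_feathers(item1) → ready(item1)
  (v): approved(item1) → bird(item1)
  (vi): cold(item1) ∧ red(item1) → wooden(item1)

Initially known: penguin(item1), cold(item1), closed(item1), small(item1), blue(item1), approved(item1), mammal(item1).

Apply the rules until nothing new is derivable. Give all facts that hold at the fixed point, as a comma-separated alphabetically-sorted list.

approved(item1), bird(item1), blue(item1), closed(item1), cold(item1), has_feathers(item1), mammal(item1), penguin(item1), red(item1), small(item1), stale(item1), wooden(item1)

[1] (ii) [cold(item1) ∧ mammal(item1) → red(item1)]; (v) [approved(item1) → bird(item1)]. ⇒ new: red(item1), bird(item1).
[2] (iii) [red(item1) ∧ bird(item1) → has_feathers(item1)]; (vi) [cold(item1) ∧ red(item1) → wooden(item1)]. ⇒ new: has_feathers(item1), wooden(item1).
[3] (i) [wooden(item1) ∧ approved(item1) → stale(item1)]. ⇒ new: stale(item1).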